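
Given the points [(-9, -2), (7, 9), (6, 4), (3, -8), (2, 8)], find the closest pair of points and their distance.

Computing all pairwise distances among 5 points:

d((-9, -2), (7, 9)) = 19.4165
d((-9, -2), (6, 4)) = 16.1555
d((-9, -2), (3, -8)) = 13.4164
d((-9, -2), (2, 8)) = 14.8661
d((7, 9), (6, 4)) = 5.099 <-- minimum
d((7, 9), (3, -8)) = 17.4642
d((7, 9), (2, 8)) = 5.099 <-- minimum
d((6, 4), (3, -8)) = 12.3693
d((6, 4), (2, 8)) = 5.6569
d((3, -8), (2, 8)) = 16.0312

Minimum distance: 5.099 (tie among 2 pairs: (7, 9) and (6, 4); (7, 9) and (2, 8))

The minimum Euclidean distance is 5.099. There is a tie: 2 pairs achieve this minimum — (7, 9) and (6, 4); (7, 9) and (2, 8). Any of these is a valid closest pair. For 5 points, brute-force pairwise comparison is shown above. For large n, the divide-and-conquer algorithm (sort by x, recurse on halves, check the dividing strip) achieves O(n log n).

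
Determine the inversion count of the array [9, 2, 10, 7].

Finding inversions in [9, 2, 10, 7]:

(0, 1): arr[0]=9 > arr[1]=2
(0, 3): arr[0]=9 > arr[3]=7
(2, 3): arr[2]=10 > arr[3]=7

Total inversions: 3

The array has 3 inversion(s): (0,1), (0,3), (2,3). Each pair (i,j) satisfies i < j and arr[i] > arr[j].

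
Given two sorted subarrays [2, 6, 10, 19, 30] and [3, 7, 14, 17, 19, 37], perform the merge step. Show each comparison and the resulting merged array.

Merging process:

Compare 2 vs 3: take 2 from left. Merged: [2]
Compare 6 vs 3: take 3 from right. Merged: [2, 3]
Compare 6 vs 7: take 6 from left. Merged: [2, 3, 6]
Compare 10 vs 7: take 7 from right. Merged: [2, 3, 6, 7]
Compare 10 vs 14: take 10 from left. Merged: [2, 3, 6, 7, 10]
Compare 19 vs 14: take 14 from right. Merged: [2, 3, 6, 7, 10, 14]
Compare 19 vs 17: take 17 from right. Merged: [2, 3, 6, 7, 10, 14, 17]
Compare 19 vs 19: take 19 from left. Merged: [2, 3, 6, 7, 10, 14, 17, 19]
Compare 30 vs 19: take 19 from right. Merged: [2, 3, 6, 7, 10, 14, 17, 19, 19]
Compare 30 vs 37: take 30 from left. Merged: [2, 3, 6, 7, 10, 14, 17, 19, 19, 30]
Append remaining from right: [37]. Merged: [2, 3, 6, 7, 10, 14, 17, 19, 19, 30, 37]

Final merged array: [2, 3, 6, 7, 10, 14, 17, 19, 19, 30, 37]
Total comparisons: 10

The merged array is [2, 3, 6, 7, 10, 14, 17, 19, 19, 30, 37], requiring 10 comparisons. The merge step runs in O(n) time where n is the total number of elements.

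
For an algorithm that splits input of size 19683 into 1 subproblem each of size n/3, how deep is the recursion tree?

For divide and conquer with division factor 3:

Problem sizes at each level:
Level 0: 19683
Level 1: 6561
Level 2: 2187
Level 3: 729
Level 4: 243
Level 5: 81
Level 6: 27
Level 7: 9
Level 8: 3
Level 9: 1

The root is level 0 and the size-1 base case is level 9 (the tree spans levels 0 through 9, i.e. 10 levels counting the root), so the depth is the number of divisions: log_3(19683) = 9

The recursion tree depth is log_3(19683) = 9. At each level, the problem size is divided by 3, so it takes 9 divisions to reduce to a base case of size 1. The algorithm makes 1 recursive call at each level.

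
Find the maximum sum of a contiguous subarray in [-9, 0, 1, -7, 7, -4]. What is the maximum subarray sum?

Using Kadane's algorithm on [-9, 0, 1, -7, 7, -4]:

Scanning through the array:
Position 1 (value 0): max_ending_here = 0, max_so_far = 0
Position 2 (value 1): max_ending_here = 1, max_so_far = 1
Position 3 (value -7): max_ending_here = -6, max_so_far = 1
Position 4 (value 7): max_ending_here = 7, max_so_far = 7
Position 5 (value -4): max_ending_here = 3, max_so_far = 7

Maximum subarray: [7]
Maximum sum: 7

The maximum subarray is [7] with sum 7. This subarray runs from index 4 to index 4.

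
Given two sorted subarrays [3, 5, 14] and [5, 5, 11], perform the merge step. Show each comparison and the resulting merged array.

Merging process:

Compare 3 vs 5: take 3 from left. Merged: [3]
Compare 5 vs 5: take 5 from left. Merged: [3, 5]
Compare 14 vs 5: take 5 from right. Merged: [3, 5, 5]
Compare 14 vs 5: take 5 from right. Merged: [3, 5, 5, 5]
Compare 14 vs 11: take 11 from right. Merged: [3, 5, 5, 5, 11]
Append remaining from left: [14]. Merged: [3, 5, 5, 5, 11, 14]

Final merged array: [3, 5, 5, 5, 11, 14]
Total comparisons: 5

The merged array is [3, 5, 5, 5, 11, 14], requiring 5 comparisons. The merge step runs in O(n) time where n is the total number of elements.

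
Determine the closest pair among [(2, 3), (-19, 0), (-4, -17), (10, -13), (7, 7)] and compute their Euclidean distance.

Computing all pairwise distances among 5 points:

d((2, 3), (-19, 0)) = 21.2132
d((2, 3), (-4, -17)) = 20.8806
d((2, 3), (10, -13)) = 17.8885
d((2, 3), (7, 7)) = 6.4031 <-- minimum
d((-19, 0), (-4, -17)) = 22.6716
d((-19, 0), (10, -13)) = 31.7805
d((-19, 0), (7, 7)) = 26.9258
d((-4, -17), (10, -13)) = 14.5602
d((-4, -17), (7, 7)) = 26.4008
d((10, -13), (7, 7)) = 20.2237

Closest pair: (2, 3) and (7, 7) with distance 6.4031

The closest pair is (2, 3) and (7, 7) with Euclidean distance 6.4031. For 5 points, brute-force pairwise comparison is shown above. For large n, the divide-and-conquer algorithm (sort by x, recurse on halves, check the dividing strip) achieves O(n log n).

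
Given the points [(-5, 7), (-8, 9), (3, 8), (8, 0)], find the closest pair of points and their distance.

Computing all pairwise distances among 4 points:

d((-5, 7), (-8, 9)) = 3.6056 <-- minimum
d((-5, 7), (3, 8)) = 8.0623
d((-5, 7), (8, 0)) = 14.7648
d((-8, 9), (3, 8)) = 11.0454
d((-8, 9), (8, 0)) = 18.3576
d((3, 8), (8, 0)) = 9.434

Closest pair: (-5, 7) and (-8, 9) with distance 3.6056

The closest pair is (-5, 7) and (-8, 9) with Euclidean distance 3.6056. For 4 points, brute-force pairwise comparison is shown above. For large n, the divide-and-conquer algorithm (sort by x, recurse on halves, check the dividing strip) achieves O(n log n).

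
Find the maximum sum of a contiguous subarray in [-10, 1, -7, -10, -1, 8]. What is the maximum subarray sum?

Using Kadane's algorithm on [-10, 1, -7, -10, -1, 8]:

Scanning through the array:
Position 1 (value 1): max_ending_here = 1, max_so_far = 1
Position 2 (value -7): max_ending_here = -6, max_so_far = 1
Position 3 (value -10): max_ending_here = -10, max_so_far = 1
Position 4 (value -1): max_ending_here = -1, max_so_far = 1
Position 5 (value 8): max_ending_here = 8, max_so_far = 8

Maximum subarray: [8]
Maximum sum: 8

The maximum subarray is [8] with sum 8. This subarray runs from index 5 to index 5.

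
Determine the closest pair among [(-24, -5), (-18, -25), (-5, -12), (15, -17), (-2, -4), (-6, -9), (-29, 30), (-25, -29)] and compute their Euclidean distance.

Computing all pairwise distances among 8 points:

d((-24, -5), (-18, -25)) = 20.8806
d((-24, -5), (-5, -12)) = 20.2485
d((-24, -5), (15, -17)) = 40.8044
d((-24, -5), (-2, -4)) = 22.0227
d((-24, -5), (-6, -9)) = 18.4391
d((-24, -5), (-29, 30)) = 35.3553
d((-24, -5), (-25, -29)) = 24.0208
d((-18, -25), (-5, -12)) = 18.3848
d((-18, -25), (15, -17)) = 33.9559
d((-18, -25), (-2, -4)) = 26.4008
d((-18, -25), (-6, -9)) = 20.0
d((-18, -25), (-29, 30)) = 56.0892
d((-18, -25), (-25, -29)) = 8.0623
d((-5, -12), (15, -17)) = 20.6155
d((-5, -12), (-2, -4)) = 8.544
d((-5, -12), (-6, -9)) = 3.1623 <-- minimum
d((-5, -12), (-29, 30)) = 48.3735
d((-5, -12), (-25, -29)) = 26.2488
d((15, -17), (-2, -4)) = 21.4009
d((15, -17), (-6, -9)) = 22.4722
d((15, -17), (-29, 30)) = 64.3817
d((15, -17), (-25, -29)) = 41.7612
d((-2, -4), (-6, -9)) = 6.4031
d((-2, -4), (-29, 30)) = 43.4166
d((-2, -4), (-25, -29)) = 33.9706
d((-6, -9), (-29, 30)) = 45.2769
d((-6, -9), (-25, -29)) = 27.5862
d((-29, 30), (-25, -29)) = 59.1354

Closest pair: (-5, -12) and (-6, -9) with distance 3.1623

The closest pair is (-5, -12) and (-6, -9) with Euclidean distance 3.1623. For 8 points, brute-force pairwise comparison is shown above. For large n, the divide-and-conquer algorithm (sort by x, recurse on halves, check the dividing strip) achieves O(n log n).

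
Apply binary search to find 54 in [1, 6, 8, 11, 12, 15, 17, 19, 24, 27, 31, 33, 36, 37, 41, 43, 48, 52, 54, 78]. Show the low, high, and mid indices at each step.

Binary search for 54 in [1, 6, 8, 11, 12, 15, 17, 19, 24, 27, 31, 33, 36, 37, 41, 43, 48, 52, 54, 78]:

lo=0, hi=19, mid=9, arr[mid]=27 -> 27 < 54, search right half
lo=10, hi=19, mid=14, arr[mid]=41 -> 41 < 54, search right half
lo=15, hi=19, mid=17, arr[mid]=52 -> 52 < 54, search right half
lo=18, hi=19, mid=18, arr[mid]=54 -> Found target at index 18!

Binary search finds 54 at index 18 after 4 comparisons. The search repeatedly halves the search space by comparing with the middle element.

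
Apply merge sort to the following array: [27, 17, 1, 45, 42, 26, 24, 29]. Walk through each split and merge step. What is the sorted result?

Merge sort trace:

Split: [27, 17, 1, 45, 42, 26, 24, 29] -> [27, 17, 1, 45] and [42, 26, 24, 29]
  Split: [27, 17, 1, 45] -> [27, 17] and [1, 45]
    Split: [27, 17] -> [27] and [17]
    Merge: [27] + [17] -> [17, 27]
    Split: [1, 45] -> [1] and [45]
    Merge: [1] + [45] -> [1, 45]
  Merge: [17, 27] + [1, 45] -> [1, 17, 27, 45]
  Split: [42, 26, 24, 29] -> [42, 26] and [24, 29]
    Split: [42, 26] -> [42] and [26]
    Merge: [42] + [26] -> [26, 42]
    Split: [24, 29] -> [24] and [29]
    Merge: [24] + [29] -> [24, 29]
  Merge: [26, 42] + [24, 29] -> [24, 26, 29, 42]
Merge: [1, 17, 27, 45] + [24, 26, 29, 42] -> [1, 17, 24, 26, 27, 29, 42, 45]

Final sorted array: [1, 17, 24, 26, 27, 29, 42, 45]

The merge sort proceeds by recursively splitting the array and merging sorted halves.
After all merges, the sorted array is [1, 17, 24, 26, 27, 29, 42, 45].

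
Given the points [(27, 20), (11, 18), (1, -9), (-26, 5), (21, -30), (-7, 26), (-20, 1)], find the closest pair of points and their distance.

Computing all pairwise distances among 7 points:

d((27, 20), (11, 18)) = 16.1245
d((27, 20), (1, -9)) = 38.9487
d((27, 20), (-26, 5)) = 55.0818
d((27, 20), (21, -30)) = 50.3587
d((27, 20), (-7, 26)) = 34.5254
d((27, 20), (-20, 1)) = 50.6952
d((11, 18), (1, -9)) = 28.7924
d((11, 18), (-26, 5)) = 39.2173
d((11, 18), (21, -30)) = 49.0306
d((11, 18), (-7, 26)) = 19.6977
d((11, 18), (-20, 1)) = 35.3553
d((1, -9), (-26, 5)) = 30.4138
d((1, -9), (21, -30)) = 29.0
d((1, -9), (-7, 26)) = 35.9026
d((1, -9), (-20, 1)) = 23.2594
d((-26, 5), (21, -30)) = 58.6003
d((-26, 5), (-7, 26)) = 28.3196
d((-26, 5), (-20, 1)) = 7.2111 <-- minimum
d((21, -30), (-7, 26)) = 62.6099
d((21, -30), (-20, 1)) = 51.4004
d((-7, 26), (-20, 1)) = 28.178

Closest pair: (-26, 5) and (-20, 1) with distance 7.2111

The closest pair is (-26, 5) and (-20, 1) with Euclidean distance 7.2111. For 7 points, brute-force pairwise comparison is shown above. For large n, the divide-and-conquer algorithm (sort by x, recurse on halves, check the dividing strip) achieves O(n log n).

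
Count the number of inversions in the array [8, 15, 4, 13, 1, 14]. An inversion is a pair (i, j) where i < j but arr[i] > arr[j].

Finding inversions in [8, 15, 4, 13, 1, 14]:

(0, 2): arr[0]=8 > arr[2]=4
(0, 4): arr[0]=8 > arr[4]=1
(1, 2): arr[1]=15 > arr[2]=4
(1, 3): arr[1]=15 > arr[3]=13
(1, 4): arr[1]=15 > arr[4]=1
(1, 5): arr[1]=15 > arr[5]=14
(2, 4): arr[2]=4 > arr[4]=1
(3, 4): arr[3]=13 > arr[4]=1

Total inversions: 8

The array has 8 inversion(s): (0,2), (0,4), (1,2), (1,3), (1,4), (1,5), (2,4), (3,4). Each pair (i,j) satisfies i < j and arr[i] > arr[j].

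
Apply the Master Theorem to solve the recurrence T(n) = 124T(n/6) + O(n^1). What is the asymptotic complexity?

Master Theorem for T(n) = 124T(n/6) + O(n^1):

a = 124, b = 6, c = 1
log_b(a) = log_6(124) = 2.6903

Case 1: c = 1 < log_6(124) = 2.6903
T(n) = O(n^(log_6 124))

For T(n) = 124T(n/6) + O(n^1): log_6(124) = 2.6903. This is Case 1 of the Master Theorem (c < log_b(a), work dominated by leaves), giving O(n^(log_6 124)).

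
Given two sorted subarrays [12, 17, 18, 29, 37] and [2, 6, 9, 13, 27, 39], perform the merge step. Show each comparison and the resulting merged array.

Merging process:

Compare 12 vs 2: take 2 from right. Merged: [2]
Compare 12 vs 6: take 6 from right. Merged: [2, 6]
Compare 12 vs 9: take 9 from right. Merged: [2, 6, 9]
Compare 12 vs 13: take 12 from left. Merged: [2, 6, 9, 12]
Compare 17 vs 13: take 13 from right. Merged: [2, 6, 9, 12, 13]
Compare 17 vs 27: take 17 from left. Merged: [2, 6, 9, 12, 13, 17]
Compare 18 vs 27: take 18 from left. Merged: [2, 6, 9, 12, 13, 17, 18]
Compare 29 vs 27: take 27 from right. Merged: [2, 6, 9, 12, 13, 17, 18, 27]
Compare 29 vs 39: take 29 from left. Merged: [2, 6, 9, 12, 13, 17, 18, 27, 29]
Compare 37 vs 39: take 37 from left. Merged: [2, 6, 9, 12, 13, 17, 18, 27, 29, 37]
Append remaining from right: [39]. Merged: [2, 6, 9, 12, 13, 17, 18, 27, 29, 37, 39]

Final merged array: [2, 6, 9, 12, 13, 17, 18, 27, 29, 37, 39]
Total comparisons: 10

The merged array is [2, 6, 9, 12, 13, 17, 18, 27, 29, 37, 39], requiring 10 comparisons. The merge step runs in O(n) time where n is the total number of elements.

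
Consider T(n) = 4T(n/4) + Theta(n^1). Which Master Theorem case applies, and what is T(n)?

Master Theorem for T(n) = 4T(n/4) + O(n^1):

a = 4, b = 4, c = 1
log_b(a) = log_4(4) = 1.0000

Case 2: c = 1 = log_4(4) = 1.0000
T(n) = O(n^1 log n) = O(n log n)

For T(n) = 4T(n/4) + O(n^1): log_4(4) = 1.0000. This is Case 2 of the Master Theorem (c = log_b(a), equal work at all levels), giving O(n log n).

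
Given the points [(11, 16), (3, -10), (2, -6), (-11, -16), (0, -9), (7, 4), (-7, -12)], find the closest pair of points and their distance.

Computing all pairwise distances among 7 points:

d((11, 16), (3, -10)) = 27.2029
d((11, 16), (2, -6)) = 23.7697
d((11, 16), (-11, -16)) = 38.833
d((11, 16), (0, -9)) = 27.313
d((11, 16), (7, 4)) = 12.6491
d((11, 16), (-7, -12)) = 33.2866
d((3, -10), (2, -6)) = 4.1231
d((3, -10), (-11, -16)) = 15.2315
d((3, -10), (0, -9)) = 3.1623 <-- minimum
d((3, -10), (7, 4)) = 14.5602
d((3, -10), (-7, -12)) = 10.198
d((2, -6), (-11, -16)) = 16.4012
d((2, -6), (0, -9)) = 3.6056
d((2, -6), (7, 4)) = 11.1803
d((2, -6), (-7, -12)) = 10.8167
d((-11, -16), (0, -9)) = 13.0384
d((-11, -16), (7, 4)) = 26.9072
d((-11, -16), (-7, -12)) = 5.6569
d((0, -9), (7, 4)) = 14.7648
d((0, -9), (-7, -12)) = 7.6158
d((7, 4), (-7, -12)) = 21.2603

Closest pair: (3, -10) and (0, -9) with distance 3.1623

The closest pair is (3, -10) and (0, -9) with Euclidean distance 3.1623. For 7 points, brute-force pairwise comparison is shown above. For large n, the divide-and-conquer algorithm (sort by x, recurse on halves, check the dividing strip) achieves O(n log n).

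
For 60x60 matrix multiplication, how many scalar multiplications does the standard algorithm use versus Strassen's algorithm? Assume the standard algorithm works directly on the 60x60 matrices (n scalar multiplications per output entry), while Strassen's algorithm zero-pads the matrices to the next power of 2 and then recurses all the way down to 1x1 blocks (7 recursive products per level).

Matrix multiplication for 60x60 matrices:

Strassen's algorithm requires power-of-2 dimensions. Pad 60x60 to 64x64 (next power of 2).

Standard algorithm: 60^3 = 216000 multiplications
Strassen's algorithm: 7^(log2(64)) = 7^6 = 117649 multiplications
Savings: 216000 - 117649 = 98351 multiplications

Standard: 216000 multiplications (60^3). Strassen: 117649 multiplications (7^6, after padding to 64x64). Strassen reduces 8 recursive multiplications to 7 at each level.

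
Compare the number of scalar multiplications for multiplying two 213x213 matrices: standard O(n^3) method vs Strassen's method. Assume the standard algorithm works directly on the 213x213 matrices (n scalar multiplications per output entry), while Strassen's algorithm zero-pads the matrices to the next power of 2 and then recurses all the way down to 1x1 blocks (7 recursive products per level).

Matrix multiplication for 213x213 matrices:

Strassen's algorithm requires power-of-2 dimensions. Pad 213x213 to 256x256 (next power of 2).

Standard algorithm: 213^3 = 9663597 multiplications
Strassen's algorithm: 7^(log2(256)) = 7^8 = 5764801 multiplications
Savings: 9663597 - 5764801 = 3898796 multiplications

Standard: 9663597 multiplications (213^3). Strassen: 5764801 multiplications (7^8, after padding to 256x256). Strassen reduces 8 recursive multiplications to 7 at each level.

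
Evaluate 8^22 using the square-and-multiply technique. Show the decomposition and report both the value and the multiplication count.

Computing 8^22 by squaring (build up from 8^1; each line after the first costs one multiplication):

8^1 = 8
8^2 = (8^1)^2 = 8^2 = 64
8^4 = (8^2)^2 = 64^2 = 4096
8^5 = 8 * 8^4 = 8 * 4096 = 32768
8^10 = (8^5)^2 = 32768^2 = 1073741824
8^11 = 8 * 8^10 = 8 * 1073741824 = 8589934592
8^22 = (8^11)^2 = 8589934592^2 = 73786976294838206464

Result: 73786976294838206464
Multiplications needed: 6 (6 lines after 8^1)

8^22 = 73786976294838206464. Using exponentiation by squaring, this requires 6 multiplications. The key idea: if the exponent is even, square the half-power; if odd, multiply by the base once.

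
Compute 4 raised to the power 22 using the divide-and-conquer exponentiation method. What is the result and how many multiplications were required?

Computing 4^22 by squaring (build up from 4^1; each line after the first costs one multiplication):

4^1 = 4
4^2 = (4^1)^2 = 4^2 = 16
4^4 = (4^2)^2 = 16^2 = 256
4^5 = 4 * 4^4 = 4 * 256 = 1024
4^10 = (4^5)^2 = 1024^2 = 1048576
4^11 = 4 * 4^10 = 4 * 1048576 = 4194304
4^22 = (4^11)^2 = 4194304^2 = 17592186044416

Result: 17592186044416
Multiplications needed: 6 (6 lines after 4^1)

4^22 = 17592186044416. Using exponentiation by squaring, this requires 6 multiplications. The key idea: if the exponent is even, square the half-power; if odd, multiply by the base once.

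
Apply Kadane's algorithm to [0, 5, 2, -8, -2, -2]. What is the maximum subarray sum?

Using Kadane's algorithm on [0, 5, 2, -8, -2, -2]:

Scanning through the array:
Position 1 (value 5): max_ending_here = 5, max_so_far = 5
Position 2 (value 2): max_ending_here = 7, max_so_far = 7
Position 3 (value -8): max_ending_here = -1, max_so_far = 7
Position 4 (value -2): max_ending_here = -2, max_so_far = 7
Position 5 (value -2): max_ending_here = -2, max_so_far = 7

Maximum subarray: [0, 5, 2]
Maximum sum: 7

The maximum subarray is [0, 5, 2] with sum 7. This subarray runs from index 0 to index 2.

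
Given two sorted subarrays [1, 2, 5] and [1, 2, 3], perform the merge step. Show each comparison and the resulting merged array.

Merging process:

Compare 1 vs 1: take 1 from left. Merged: [1]
Compare 2 vs 1: take 1 from right. Merged: [1, 1]
Compare 2 vs 2: take 2 from left. Merged: [1, 1, 2]
Compare 5 vs 2: take 2 from right. Merged: [1, 1, 2, 2]
Compare 5 vs 3: take 3 from right. Merged: [1, 1, 2, 2, 3]
Append remaining from left: [5]. Merged: [1, 1, 2, 2, 3, 5]

Final merged array: [1, 1, 2, 2, 3, 5]
Total comparisons: 5

The merged array is [1, 1, 2, 2, 3, 5], requiring 5 comparisons. The merge step runs in O(n) time where n is the total number of elements.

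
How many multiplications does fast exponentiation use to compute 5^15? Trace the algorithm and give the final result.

Computing 5^15 by squaring (build up from 5^1; each line after the first costs one multiplication):

5^1 = 5
5^2 = (5^1)^2 = 5^2 = 25
5^3 = 5 * 5^2 = 5 * 25 = 125
5^6 = (5^3)^2 = 125^2 = 15625
5^7 = 5 * 5^6 = 5 * 15625 = 78125
5^14 = (5^7)^2 = 78125^2 = 6103515625
5^15 = 5 * 5^14 = 5 * 6103515625 = 30517578125

Result: 30517578125
Multiplications needed: 6 (6 lines after 5^1)

5^15 = 30517578125. Using exponentiation by squaring, this requires 6 multiplications. The key idea: if the exponent is even, square the half-power; if odd, multiply by the base once.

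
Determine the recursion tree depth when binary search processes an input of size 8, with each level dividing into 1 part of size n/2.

For divide and conquer with division factor 2:

Problem sizes at each level:
Level 0: 8
Level 1: 4
Level 2: 2
Level 3: 1

The root is level 0 and the size-1 base case is level 3 (the tree spans levels 0 through 3, i.e. 4 levels counting the root), so the depth is the number of divisions: log_2(8) = 3

The recursion tree depth is log_2(8) = 3. At each level, the problem size is divided by 2, so it takes 3 divisions to reduce to a base case of size 1. The algorithm makes 1 recursive call at each level.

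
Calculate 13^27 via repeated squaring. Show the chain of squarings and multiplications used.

Computing 13^27 by squaring (build up from 13^1; each line after the first costs one multiplication):

13^1 = 13
13^2 = (13^1)^2 = 13^2 = 169
13^3 = 13 * 13^2 = 13 * 169 = 2197
13^6 = (13^3)^2 = 2197^2 = 4826809
13^12 = (13^6)^2 = 4826809^2 = 23298085122481
13^13 = 13 * 13^12 = 13 * 23298085122481 = 302875106592253
13^26 = (13^13)^2 = 302875106592253^2 = 91733330193268616658399616009
13^27 = 13 * 13^26 = 13 * 91733330193268616658399616009 = 1192533292512492016559195008117

Result: 1192533292512492016559195008117
Multiplications needed: 7 (7 lines after 13^1)

13^27 = 1192533292512492016559195008117. Using exponentiation by squaring, this requires 7 multiplications. The key idea: if the exponent is even, square the half-power; if odd, multiply by the base once.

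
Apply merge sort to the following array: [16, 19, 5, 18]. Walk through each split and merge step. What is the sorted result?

Merge sort trace:

Split: [16, 19, 5, 18] -> [16, 19] and [5, 18]
  Split: [16, 19] -> [16] and [19]
  Merge: [16] + [19] -> [16, 19]
  Split: [5, 18] -> [5] and [18]
  Merge: [5] + [18] -> [5, 18]
Merge: [16, 19] + [5, 18] -> [5, 16, 18, 19]

Final sorted array: [5, 16, 18, 19]

The merge sort proceeds by recursively splitting the array and merging sorted halves.
After all merges, the sorted array is [5, 16, 18, 19].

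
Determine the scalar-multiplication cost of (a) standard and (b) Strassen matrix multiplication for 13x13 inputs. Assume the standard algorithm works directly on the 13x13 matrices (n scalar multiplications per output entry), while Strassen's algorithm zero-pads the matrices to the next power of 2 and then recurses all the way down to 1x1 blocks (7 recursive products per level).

Matrix multiplication for 13x13 matrices:

Strassen's algorithm requires power-of-2 dimensions. Pad 13x13 to 16x16 (next power of 2).

Standard algorithm: 13^3 = 2197 multiplications
Strassen's algorithm: 7^(log2(16)) = 7^4 = 2401 multiplications
Difference: 2197 - 2401 = -204 (Strassen uses MORE here due to padding overhead — for small or just-over-power-of-2 n, padding can outweigh the per-level savings)

Standard: 2197 multiplications (13^3). Strassen: 2401 multiplications (7^4, after padding to 16x16). Strassen reduces 8 recursive multiplications to 7 at each level.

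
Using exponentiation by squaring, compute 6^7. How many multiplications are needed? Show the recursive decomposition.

Computing 6^7 by squaring (build up from 6^1; each line after the first costs one multiplication):

6^1 = 6
6^2 = (6^1)^2 = 6^2 = 36
6^3 = 6 * 6^2 = 6 * 36 = 216
6^6 = (6^3)^2 = 216^2 = 46656
6^7 = 6 * 6^6 = 6 * 46656 = 279936

Result: 279936
Multiplications needed: 4 (4 lines after 6^1)

6^7 = 279936. Using exponentiation by squaring, this requires 4 multiplications. The key idea: if the exponent is even, square the half-power; if odd, multiply by the base once.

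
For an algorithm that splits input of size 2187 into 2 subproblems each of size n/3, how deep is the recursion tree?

For divide and conquer with division factor 3:

Problem sizes at each level:
Level 0: 2187
Level 1: 729
Level 2: 243
Level 3: 81
Level 4: 27
Level 5: 9
Level 6: 3
Level 7: 1

The root is level 0 and the size-1 base case is level 7 (the tree spans levels 0 through 7, i.e. 8 levels counting the root), so the depth is the number of divisions: log_3(2187) = 7

The recursion tree depth is log_3(2187) = 7. At each level, the problem size is divided by 3, so it takes 7 divisions to reduce to a base case of size 1. The algorithm makes 2 recursive calls at each level.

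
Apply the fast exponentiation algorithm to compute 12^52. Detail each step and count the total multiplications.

Computing 12^52 by squaring (build up from 12^1; each line after the first costs one multiplication):

12^1 = 12
12^2 = (12^1)^2 = 12^2 = 144
12^3 = 12 * 12^2 = 12 * 144 = 1728
12^6 = (12^3)^2 = 1728^2 = 2985984
12^12 = (12^6)^2 = 2985984^2 = 8916100448256
12^13 = 12 * 12^12 = 12 * 8916100448256 = 106993205379072
12^26 = (12^13)^2 = 106993205379072^2 = 11447545997288281555215581184
12^52 = (12^26)^2 = 11447545997288281555215581184^2 = 131046309360030956735917227964932955078950997486894841856

Result: 131046309360030956735917227964932955078950997486894841856
Multiplications needed: 7 (7 lines after 12^1)

12^52 = 131046309360030956735917227964932955078950997486894841856. Using exponentiation by squaring, this requires 7 multiplications. The key idea: if the exponent is even, square the half-power; if odd, multiply by the base once.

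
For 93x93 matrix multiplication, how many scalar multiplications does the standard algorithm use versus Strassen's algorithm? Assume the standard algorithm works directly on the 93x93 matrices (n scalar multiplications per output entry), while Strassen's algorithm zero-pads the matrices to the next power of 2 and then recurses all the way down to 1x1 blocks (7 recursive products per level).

Matrix multiplication for 93x93 matrices:

Strassen's algorithm requires power-of-2 dimensions. Pad 93x93 to 128x128 (next power of 2).

Standard algorithm: 93^3 = 804357 multiplications
Strassen's algorithm: 7^(log2(128)) = 7^7 = 823543 multiplications
Difference: 804357 - 823543 = -19186 (Strassen uses MORE here due to padding overhead — for small or just-over-power-of-2 n, padding can outweigh the per-level savings)

Standard: 804357 multiplications (93^3). Strassen: 823543 multiplications (7^7, after padding to 128x128). Strassen reduces 8 recursive multiplications to 7 at each level.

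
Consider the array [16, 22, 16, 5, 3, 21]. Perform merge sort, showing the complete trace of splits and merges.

Merge sort trace:

Split: [16, 22, 16, 5, 3, 21] -> [16, 22, 16] and [5, 3, 21]
  Split: [16, 22, 16] -> [16] and [22, 16]
    Split: [22, 16] -> [22] and [16]
    Merge: [22] + [16] -> [16, 22]
  Merge: [16] + [16, 22] -> [16, 16, 22]
  Split: [5, 3, 21] -> [5] and [3, 21]
    Split: [3, 21] -> [3] and [21]
    Merge: [3] + [21] -> [3, 21]
  Merge: [5] + [3, 21] -> [3, 5, 21]
Merge: [16, 16, 22] + [3, 5, 21] -> [3, 5, 16, 16, 21, 22]

Final sorted array: [3, 5, 16, 16, 21, 22]

The merge sort proceeds by recursively splitting the array and merging sorted halves.
After all merges, the sorted array is [3, 5, 16, 16, 21, 22].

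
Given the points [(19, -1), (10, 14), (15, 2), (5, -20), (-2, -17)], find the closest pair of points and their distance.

Computing all pairwise distances among 5 points:

d((19, -1), (10, 14)) = 17.4929
d((19, -1), (15, 2)) = 5.0 <-- minimum
d((19, -1), (5, -20)) = 23.6008
d((19, -1), (-2, -17)) = 26.4008
d((10, 14), (15, 2)) = 13.0
d((10, 14), (5, -20)) = 34.3657
d((10, 14), (-2, -17)) = 33.2415
d((15, 2), (5, -20)) = 24.1661
d((15, 2), (-2, -17)) = 25.4951
d((5, -20), (-2, -17)) = 7.6158

Closest pair: (19, -1) and (15, 2) with distance 5.0

The closest pair is (19, -1) and (15, 2) with Euclidean distance 5.0. For 5 points, brute-force pairwise comparison is shown above. For large n, the divide-and-conquer algorithm (sort by x, recurse on halves, check the dividing strip) achieves O(n log n).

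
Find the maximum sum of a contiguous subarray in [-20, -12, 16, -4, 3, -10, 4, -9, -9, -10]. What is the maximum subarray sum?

Using Kadane's algorithm on [-20, -12, 16, -4, 3, -10, 4, -9, -9, -10]:

Scanning through the array:
Position 1 (value -12): max_ending_here = -12, max_so_far = -12
Position 2 (value 16): max_ending_here = 16, max_so_far = 16
Position 3 (value -4): max_ending_here = 12, max_so_far = 16
Position 4 (value 3): max_ending_here = 15, max_so_far = 16
Position 5 (value -10): max_ending_here = 5, max_so_far = 16
Position 6 (value 4): max_ending_here = 9, max_so_far = 16
Position 7 (value -9): max_ending_here = 0, max_so_far = 16
Position 8 (value -9): max_ending_here = -9, max_so_far = 16
Position 9 (value -10): max_ending_here = -10, max_so_far = 16

Maximum subarray: [16]
Maximum sum: 16

The maximum subarray is [16] with sum 16. This subarray runs from index 2 to index 2.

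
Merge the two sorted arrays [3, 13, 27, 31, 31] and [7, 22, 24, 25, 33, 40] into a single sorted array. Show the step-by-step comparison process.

Merging process:

Compare 3 vs 7: take 3 from left. Merged: [3]
Compare 13 vs 7: take 7 from right. Merged: [3, 7]
Compare 13 vs 22: take 13 from left. Merged: [3, 7, 13]
Compare 27 vs 22: take 22 from right. Merged: [3, 7, 13, 22]
Compare 27 vs 24: take 24 from right. Merged: [3, 7, 13, 22, 24]
Compare 27 vs 25: take 25 from right. Merged: [3, 7, 13, 22, 24, 25]
Compare 27 vs 33: take 27 from left. Merged: [3, 7, 13, 22, 24, 25, 27]
Compare 31 vs 33: take 31 from left. Merged: [3, 7, 13, 22, 24, 25, 27, 31]
Compare 31 vs 33: take 31 from left. Merged: [3, 7, 13, 22, 24, 25, 27, 31, 31]
Append remaining from right: [33, 40]. Merged: [3, 7, 13, 22, 24, 25, 27, 31, 31, 33, 40]

Final merged array: [3, 7, 13, 22, 24, 25, 27, 31, 31, 33, 40]
Total comparisons: 9

The merged array is [3, 7, 13, 22, 24, 25, 27, 31, 31, 33, 40], requiring 9 comparisons. The merge step runs in O(n) time where n is the total number of elements.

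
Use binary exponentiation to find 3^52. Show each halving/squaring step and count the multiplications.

Computing 3^52 by squaring (build up from 3^1; each line after the first costs one multiplication):

3^1 = 3
3^2 = (3^1)^2 = 3^2 = 9
3^3 = 3 * 3^2 = 3 * 9 = 27
3^6 = (3^3)^2 = 27^2 = 729
3^12 = (3^6)^2 = 729^2 = 531441
3^13 = 3 * 3^12 = 3 * 531441 = 1594323
3^26 = (3^13)^2 = 1594323^2 = 2541865828329
3^52 = (3^26)^2 = 2541865828329^2 = 6461081889226673298932241

Result: 6461081889226673298932241
Multiplications needed: 7 (7 lines after 3^1)

3^52 = 6461081889226673298932241. Using exponentiation by squaring, this requires 7 multiplications. The key idea: if the exponent is even, square the half-power; if odd, multiply by the base once.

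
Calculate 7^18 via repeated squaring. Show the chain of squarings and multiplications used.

Computing 7^18 by squaring (build up from 7^1; each line after the first costs one multiplication):

7^1 = 7
7^2 = (7^1)^2 = 7^2 = 49
7^4 = (7^2)^2 = 49^2 = 2401
7^8 = (7^4)^2 = 2401^2 = 5764801
7^9 = 7 * 7^8 = 7 * 5764801 = 40353607
7^18 = (7^9)^2 = 40353607^2 = 1628413597910449

Result: 1628413597910449
Multiplications needed: 5 (5 lines after 7^1)

7^18 = 1628413597910449. Using exponentiation by squaring, this requires 5 multiplications. The key idea: if the exponent is even, square the half-power; if odd, multiply by the base once.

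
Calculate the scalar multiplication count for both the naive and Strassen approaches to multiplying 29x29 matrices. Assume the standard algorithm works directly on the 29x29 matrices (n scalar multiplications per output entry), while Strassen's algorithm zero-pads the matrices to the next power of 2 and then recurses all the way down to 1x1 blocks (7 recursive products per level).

Matrix multiplication for 29x29 matrices:

Strassen's algorithm requires power-of-2 dimensions. Pad 29x29 to 32x32 (next power of 2).

Standard algorithm: 29^3 = 24389 multiplications
Strassen's algorithm: 7^(log2(32)) = 7^5 = 16807 multiplications
Savings: 24389 - 16807 = 7582 multiplications

Standard: 24389 multiplications (29^3). Strassen: 16807 multiplications (7^5, after padding to 32x32). Strassen reduces 8 recursive multiplications to 7 at each level.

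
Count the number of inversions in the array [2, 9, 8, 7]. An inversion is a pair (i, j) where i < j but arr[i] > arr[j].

Finding inversions in [2, 9, 8, 7]:

(1, 2): arr[1]=9 > arr[2]=8
(1, 3): arr[1]=9 > arr[3]=7
(2, 3): arr[2]=8 > arr[3]=7

Total inversions: 3

The array has 3 inversion(s): (1,2), (1,3), (2,3). Each pair (i,j) satisfies i < j and arr[i] > arr[j].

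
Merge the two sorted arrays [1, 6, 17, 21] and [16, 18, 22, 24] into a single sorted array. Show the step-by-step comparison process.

Merging process:

Compare 1 vs 16: take 1 from left. Merged: [1]
Compare 6 vs 16: take 6 from left. Merged: [1, 6]
Compare 17 vs 16: take 16 from right. Merged: [1, 6, 16]
Compare 17 vs 18: take 17 from left. Merged: [1, 6, 16, 17]
Compare 21 vs 18: take 18 from right. Merged: [1, 6, 16, 17, 18]
Compare 21 vs 22: take 21 from left. Merged: [1, 6, 16, 17, 18, 21]
Append remaining from right: [22, 24]. Merged: [1, 6, 16, 17, 18, 21, 22, 24]

Final merged array: [1, 6, 16, 17, 18, 21, 22, 24]
Total comparisons: 6

The merged array is [1, 6, 16, 17, 18, 21, 22, 24], requiring 6 comparisons. The merge step runs in O(n) time where n is the total number of elements.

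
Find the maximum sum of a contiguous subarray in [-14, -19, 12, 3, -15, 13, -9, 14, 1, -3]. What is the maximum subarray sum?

Using Kadane's algorithm on [-14, -19, 12, 3, -15, 13, -9, 14, 1, -3]:

Scanning through the array:
Position 1 (value -19): max_ending_here = -19, max_so_far = -14
Position 2 (value 12): max_ending_here = 12, max_so_far = 12
Position 3 (value 3): max_ending_here = 15, max_so_far = 15
Position 4 (value -15): max_ending_here = 0, max_so_far = 15
Position 5 (value 13): max_ending_here = 13, max_so_far = 15
Position 6 (value -9): max_ending_here = 4, max_so_far = 15
Position 7 (value 14): max_ending_here = 18, max_so_far = 18
Position 8 (value 1): max_ending_here = 19, max_so_far = 19
Position 9 (value -3): max_ending_here = 16, max_so_far = 19

Maximum subarray: [12, 3, -15, 13, -9, 14, 1]
Maximum sum: 19

The maximum subarray is [12, 3, -15, 13, -9, 14, 1] with sum 19. This subarray runs from index 2 to index 8.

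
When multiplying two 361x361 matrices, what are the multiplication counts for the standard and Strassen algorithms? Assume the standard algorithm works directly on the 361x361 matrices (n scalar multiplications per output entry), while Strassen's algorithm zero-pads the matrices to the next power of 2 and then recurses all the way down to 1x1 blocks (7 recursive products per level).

Matrix multiplication for 361x361 matrices:

Strassen's algorithm requires power-of-2 dimensions. Pad 361x361 to 512x512 (next power of 2).

Standard algorithm: 361^3 = 47045881 multiplications
Strassen's algorithm: 7^(log2(512)) = 7^9 = 40353607 multiplications
Savings: 47045881 - 40353607 = 6692274 multiplications

Standard: 47045881 multiplications (361^3). Strassen: 40353607 multiplications (7^9, after padding to 512x512). Strassen reduces 8 recursive multiplications to 7 at each level.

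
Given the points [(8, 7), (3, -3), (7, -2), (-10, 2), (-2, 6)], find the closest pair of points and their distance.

Computing all pairwise distances among 5 points:

d((8, 7), (3, -3)) = 11.1803
d((8, 7), (7, -2)) = 9.0554
d((8, 7), (-10, 2)) = 18.6815
d((8, 7), (-2, 6)) = 10.0499
d((3, -3), (7, -2)) = 4.1231 <-- minimum
d((3, -3), (-10, 2)) = 13.9284
d((3, -3), (-2, 6)) = 10.2956
d((7, -2), (-10, 2)) = 17.4642
d((7, -2), (-2, 6)) = 12.0416
d((-10, 2), (-2, 6)) = 8.9443

Closest pair: (3, -3) and (7, -2) with distance 4.1231

The closest pair is (3, -3) and (7, -2) with Euclidean distance 4.1231. For 5 points, brute-force pairwise comparison is shown above. For large n, the divide-and-conquer algorithm (sort by x, recurse on halves, check the dividing strip) achieves O(n log n).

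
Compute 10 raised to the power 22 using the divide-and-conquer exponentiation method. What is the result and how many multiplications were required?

Computing 10^22 by squaring (build up from 10^1; each line after the first costs one multiplication):

10^1 = 10
10^2 = (10^1)^2 = 10^2 = 100
10^4 = (10^2)^2 = 100^2 = 10000
10^5 = 10 * 10^4 = 10 * 10000 = 100000
10^10 = (10^5)^2 = 100000^2 = 10000000000
10^11 = 10 * 10^10 = 10 * 10000000000 = 100000000000
10^22 = (10^11)^2 = 100000000000^2 = 10000000000000000000000

Result: 10000000000000000000000
Multiplications needed: 6 (6 lines after 10^1)

10^22 = 10000000000000000000000. Using exponentiation by squaring, this requires 6 multiplications. The key idea: if the exponent is even, square the half-power; if odd, multiply by the base once.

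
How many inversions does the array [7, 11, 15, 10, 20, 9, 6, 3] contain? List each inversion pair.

Finding inversions in [7, 11, 15, 10, 20, 9, 6, 3]:

(0, 6): arr[0]=7 > arr[6]=6
(0, 7): arr[0]=7 > arr[7]=3
(1, 3): arr[1]=11 > arr[3]=10
(1, 5): arr[1]=11 > arr[5]=9
(1, 6): arr[1]=11 > arr[6]=6
(1, 7): arr[1]=11 > arr[7]=3
(2, 3): arr[2]=15 > arr[3]=10
(2, 5): arr[2]=15 > arr[5]=9
(2, 6): arr[2]=15 > arr[6]=6
(2, 7): arr[2]=15 > arr[7]=3
(3, 5): arr[3]=10 > arr[5]=9
(3, 6): arr[3]=10 > arr[6]=6
(3, 7): arr[3]=10 > arr[7]=3
(4, 5): arr[4]=20 > arr[5]=9
(4, 6): arr[4]=20 > arr[6]=6
(4, 7): arr[4]=20 > arr[7]=3
(5, 6): arr[5]=9 > arr[6]=6
(5, 7): arr[5]=9 > arr[7]=3
(6, 7): arr[6]=6 > arr[7]=3

Total inversions: 19

The array has 19 inversion(s): (0,6), (0,7), (1,3), (1,5), (1,6), (1,7), (2,3), (2,5), (2,6), (2,7), (3,5), (3,6), (3,7), (4,5), (4,6), (4,7), (5,6), (5,7), (6,7). Each pair (i,j) satisfies i < j and arr[i] > arr[j].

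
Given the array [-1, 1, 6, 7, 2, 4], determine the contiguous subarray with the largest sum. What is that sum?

Using Kadane's algorithm on [-1, 1, 6, 7, 2, 4]:

Scanning through the array:
Position 1 (value 1): max_ending_here = 1, max_so_far = 1
Position 2 (value 6): max_ending_here = 7, max_so_far = 7
Position 3 (value 7): max_ending_here = 14, max_so_far = 14
Position 4 (value 2): max_ending_here = 16, max_so_far = 16
Position 5 (value 4): max_ending_here = 20, max_so_far = 20

Maximum subarray: [1, 6, 7, 2, 4]
Maximum sum: 20

The maximum subarray is [1, 6, 7, 2, 4] with sum 20. This subarray runs from index 1 to index 5.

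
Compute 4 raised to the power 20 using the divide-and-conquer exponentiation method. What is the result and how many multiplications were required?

Computing 4^20 by squaring (build up from 4^1; each line after the first costs one multiplication):

4^1 = 4
4^2 = (4^1)^2 = 4^2 = 16
4^4 = (4^2)^2 = 16^2 = 256
4^5 = 4 * 4^4 = 4 * 256 = 1024
4^10 = (4^5)^2 = 1024^2 = 1048576
4^20 = (4^10)^2 = 1048576^2 = 1099511627776

Result: 1099511627776
Multiplications needed: 5 (5 lines after 4^1)

4^20 = 1099511627776. Using exponentiation by squaring, this requires 5 multiplications. The key idea: if the exponent is even, square the half-power; if odd, multiply by the base once.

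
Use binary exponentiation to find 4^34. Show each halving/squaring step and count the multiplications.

Computing 4^34 by squaring (build up from 4^1; each line after the first costs one multiplication):

4^1 = 4
4^2 = (4^1)^2 = 4^2 = 16
4^4 = (4^2)^2 = 16^2 = 256
4^8 = (4^4)^2 = 256^2 = 65536
4^16 = (4^8)^2 = 65536^2 = 4294967296
4^17 = 4 * 4^16 = 4 * 4294967296 = 17179869184
4^34 = (4^17)^2 = 17179869184^2 = 295147905179352825856

Result: 295147905179352825856
Multiplications needed: 6 (6 lines after 4^1)

4^34 = 295147905179352825856. Using exponentiation by squaring, this requires 6 multiplications. The key idea: if the exponent is even, square the half-power; if odd, multiply by the base once.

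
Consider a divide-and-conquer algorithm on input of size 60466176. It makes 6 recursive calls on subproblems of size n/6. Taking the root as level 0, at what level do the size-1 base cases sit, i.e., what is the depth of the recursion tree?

For divide and conquer with division factor 6:

Problem sizes at each level:
Level 0: 60466176
Level 1: 10077696
Level 2: 1679616
Level 3: 279936
Level 4: 46656
Level 5: 7776
Level 6: 1296
Level 7: 216
Level 8: 36
Level 9: 6
Level 10: 1

The root is level 0 and the size-1 base case is level 10 (the tree spans levels 0 through 10, i.e. 11 levels counting the root), so the depth is the number of divisions: log_6(60466176) = 10

The recursion tree depth is log_6(60466176) = 10. At each level, the problem size is divided by 6, so it takes 10 divisions to reduce to a base case of size 1. The algorithm makes 6 recursive calls at each level.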